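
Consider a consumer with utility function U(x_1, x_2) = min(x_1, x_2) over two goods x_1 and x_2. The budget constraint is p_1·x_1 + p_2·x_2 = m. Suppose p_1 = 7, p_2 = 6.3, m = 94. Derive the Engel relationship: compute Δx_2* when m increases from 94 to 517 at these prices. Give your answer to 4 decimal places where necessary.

Δx_2* = 31.8045

With perfect complements, no substitution: consume in ratio x_1:x_2 = 1:1.
Budget: p_1·x_1 + p_2·x_1 = m, so (p_1 + p_2)·x_1 = m.
Demand: x_1*(p_1,p_2,m) = m/(p_1 + p_2), x_2* = m/(p_1 + p_2).
Here 7 + 6.3 = 13.3, giving x_2* = 7.0677.
At m' = 517: x_2* = 38.8722. Change: 38.8722 − 7.0677 = 31.8045.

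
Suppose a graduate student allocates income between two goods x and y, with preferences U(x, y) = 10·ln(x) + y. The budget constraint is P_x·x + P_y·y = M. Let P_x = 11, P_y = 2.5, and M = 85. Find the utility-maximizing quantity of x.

x* = 2.2727

MU_x = 10/x, MU_y = 1. Tangency: 10/x = P_x/P_y.
So x*(P_x,P_y) = 10·P_y/P_x, independent of income; and y* = (M − 10·P_y)/P_y.
At the given prices: x* = 10·2.5/11 = 2.2727.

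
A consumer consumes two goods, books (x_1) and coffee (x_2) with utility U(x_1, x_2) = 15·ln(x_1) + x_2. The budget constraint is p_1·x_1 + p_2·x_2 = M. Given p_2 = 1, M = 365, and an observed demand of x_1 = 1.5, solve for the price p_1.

Set MRS = p_1/p_2: (15/x_1)/1 = p_1/p_2.
So x_1*(p_1,p_2) = 15·p_2/p_1, independent of income; and x_2* = (M − 15·p_2)/p_2.
Set x_1* = 1.5 in the demand function and solve for p_1: p_1 = 10.

p_1 = 10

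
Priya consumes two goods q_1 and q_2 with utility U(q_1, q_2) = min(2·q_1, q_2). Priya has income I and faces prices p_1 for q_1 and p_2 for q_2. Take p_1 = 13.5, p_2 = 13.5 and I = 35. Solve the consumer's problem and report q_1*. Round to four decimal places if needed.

Leontief preferences: the optimum is at the kink where q_1/1 = q_2/2, i.e. q_2 = 2·q_1.
Budget: p_1·q_1 + p_2·2·q_1 = I, so (p_1 + 2·p_2)·q_1 = I.
Demand: q_1*(p_1,p_2,I) = I/(p_1 + 2·p_2), q_2* = 2·I/(p_1 + 2·p_2).
Here 13.5 + 2·13.5 = 40.5, giving q_1* = 0.8642.

q_1* = 0.8642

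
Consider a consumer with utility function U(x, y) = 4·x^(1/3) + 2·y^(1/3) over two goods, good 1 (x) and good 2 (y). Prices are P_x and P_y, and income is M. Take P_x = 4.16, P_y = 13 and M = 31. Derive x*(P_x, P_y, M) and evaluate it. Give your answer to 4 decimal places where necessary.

x* = 6.2099

From the CES first-order condition, 2·(y/x)^(2/3) = P_x/P_y.
Solve for the ratio: y/x = [(1/2)·P_x/P_y]^(1.5).
Substitute y = (y/x)·x into the budget: x* = M/(P_x + P_y·(y/x)).
Numerically y/x = 0.064, so x* = 31/(4.16 + 13·0.064) = 6.2099.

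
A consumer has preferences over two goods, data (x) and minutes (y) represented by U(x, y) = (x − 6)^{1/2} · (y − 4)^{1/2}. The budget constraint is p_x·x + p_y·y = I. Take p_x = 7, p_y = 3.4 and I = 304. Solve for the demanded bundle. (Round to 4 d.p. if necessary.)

x* = 23.7429, y* = 40.5294

This is Cobb-Douglas in (x−6, y−4): tangency gives 0.5·p_y·(y−4) = 0.5·p_x·(x−6).
After buying the subsistence bundle (6, 4), a share 0.5 of the remaining income goes to x: x* = 6 + 0.5·(I − 6p_x − 4p_y)/p_x.
Discretionary income = 304 − 6·7 − 4·3.4 = 248.4; x* = 6 + 0.5·248.4/7 = 23.7429; y* = 4 + 0.5·248.4/3.4 = 40.5294.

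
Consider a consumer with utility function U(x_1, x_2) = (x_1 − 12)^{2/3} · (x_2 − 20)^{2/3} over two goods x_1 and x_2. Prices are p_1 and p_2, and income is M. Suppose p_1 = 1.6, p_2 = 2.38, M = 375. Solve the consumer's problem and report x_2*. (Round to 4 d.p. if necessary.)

After buying the subsistence bundle (12, 20), a share 0.5 of the remaining income goes to x_1: x_1* = 12 + 0.5·(M − 12p_1 − 20p_2)/p_1.
Discretionary income = 375 − 12·1.6 − 20·2.38 = 308.2; x_2* = 20 + 0.5·308.2/2.38 = 84.7479.

x_2* = 84.7479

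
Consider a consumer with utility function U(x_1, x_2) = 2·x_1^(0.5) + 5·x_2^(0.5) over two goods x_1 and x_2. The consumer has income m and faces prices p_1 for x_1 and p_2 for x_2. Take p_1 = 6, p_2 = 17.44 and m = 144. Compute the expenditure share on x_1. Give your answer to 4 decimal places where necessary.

share on x_1 = 0.3174

MU_x_1 ∝ 2·x_1^(-0.5), MU_x_2 ∝ 5·x_2^(-0.5), so MRS = (2/5)·(x_2/x_1)^(0.5) = p_1/p_2.
Solve for the ratio: x_2/x_1 = [(5/2)·p_1/p_2]^(2).
Substitute x_2 = (x_2/x_1)·x_1 into the budget: x_1* = m/(p_1 + p_2·(x_2/x_1)).
Numerically x_2/x_1 = 0.739758, so x_1* = 144/(6 + 17.44·0.739758) = 7.6185 and x_2* = 0.739758·7.6185 = 5.6358.
Expenditure on x_1: 6·7.6185 = 45.711; share = 0.3174.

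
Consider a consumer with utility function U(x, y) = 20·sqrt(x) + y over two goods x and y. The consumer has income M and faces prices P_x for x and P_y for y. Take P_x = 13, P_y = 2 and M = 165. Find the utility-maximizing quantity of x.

Set MRS = P_x/P_y: 10·x^(−1/2) = P_x/P_y.
Thus x* = (10·P_y/P_x)² — independent of M — with the rest of income spent on y.
Plugging in: x* = (10·2/13)² = 2.3669.

x* = 2.3669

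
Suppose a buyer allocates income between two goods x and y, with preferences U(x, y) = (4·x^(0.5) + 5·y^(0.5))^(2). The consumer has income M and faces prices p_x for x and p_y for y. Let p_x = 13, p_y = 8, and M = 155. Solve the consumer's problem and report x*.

MRS = MU_x/MU_y = (4/5)·(y/x)^(0.5). Set equal to p_x/p_y.
Hence y/x = ((5/4)·p_x/p_y)^(1/(0.5)), i.e. raised to the 2 power.
Substitute y = (y/x)·x into the budget: x* = M/(p_x + p_y·(y/x)).
Numerically y/x = 4.125977, so x* = 155/(13 + 8·4.125977) = 3.369.

x* = 3.369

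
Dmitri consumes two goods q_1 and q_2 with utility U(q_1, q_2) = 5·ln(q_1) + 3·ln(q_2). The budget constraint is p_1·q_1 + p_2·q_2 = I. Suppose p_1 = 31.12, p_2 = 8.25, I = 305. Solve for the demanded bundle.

The MRS is (5/3)·q_2/q_1. Set MRS = p_1/p_2.
Rearranging, p_2·q_2 = (3/5)·p_1·q_1. Substituting into the budget gives p_1·q_1·(1 + (3/5)) = I.
Demand: q_1*(p_1,p_2,I) = 0.625·I/p_1 and q_2* = 0.375·I/p_2.
At p_1=31.12, p_2=8.25, I=305: q_1* = 0.625·305/31.12 = 6.1255, q_2* = 13.8636.

q_1* = 6.1255, q_2* = 13.8636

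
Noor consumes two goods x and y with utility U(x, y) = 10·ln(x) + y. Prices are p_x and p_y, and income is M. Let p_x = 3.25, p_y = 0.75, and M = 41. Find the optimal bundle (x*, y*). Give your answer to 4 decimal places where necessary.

So x*(p_x,p_y) = 10·p_y/p_x, independent of income; and y* = (M − 10·p_y)/p_y.
At the given prices: x* = 10·0.75/3.25 = 2.3077, and y* = 44.6667.

x* = 2.3077, y* = 44.6667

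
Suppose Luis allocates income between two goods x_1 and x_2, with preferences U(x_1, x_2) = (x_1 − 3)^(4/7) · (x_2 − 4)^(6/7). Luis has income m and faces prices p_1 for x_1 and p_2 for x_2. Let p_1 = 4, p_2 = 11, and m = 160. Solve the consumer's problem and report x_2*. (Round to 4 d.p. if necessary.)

x_2* = 9.6727

MRS = (2/3)·(x_2−4)/(x_1−3). Tangency with p_1/p_2 gives x_2−4 = (3/2)·(p_1/p_2)·(x_1−3).
After buying the subsistence bundle (3, 4), a share 0.4 of the remaining income goes to x_1: x_1* = 3 + 0.4·(m − 3p_1 − 4p_2)/p_1.
Discretionary income = 160 − 3·4 − 4·11 = 104; x_2* = 4 + 0.6·104/11 = 9.6727.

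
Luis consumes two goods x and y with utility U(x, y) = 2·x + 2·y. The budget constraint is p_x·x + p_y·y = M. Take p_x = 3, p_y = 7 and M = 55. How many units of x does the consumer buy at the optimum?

Perfect substitutes: compare marginal utility per dollar. 2/p_x vs 2/p_y → 0.6667 vs 0.2857.
x gives more utility per dollar, so spend all income on x: x* = M/p_x, y* = 0.
Numerically: x* = 18.3333, y* = 0.

x* = 18.3333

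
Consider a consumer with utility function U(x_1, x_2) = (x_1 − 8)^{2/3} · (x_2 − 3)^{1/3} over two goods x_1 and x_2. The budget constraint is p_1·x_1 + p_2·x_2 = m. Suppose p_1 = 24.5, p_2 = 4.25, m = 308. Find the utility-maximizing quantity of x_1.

x_1* = 10.7007

MRS = 2·(x_2−3)/(x_1−8). Tangency with p_1/p_2 gives x_2−3 = (1/2)·(p_1/p_2)·(x_1−8).
After buying the subsistence bundle (8, 3), a share 2/3 of the remaining income goes to x_1: x_1* = 8 + 2/3·(m − 8p_1 − 3p_2)/p_1.
Discretionary income = 308 − 8·24.5 − 3·4.25 = 99.25; x_1* = 8 + 2/3·99.25/24.5 = 10.7007.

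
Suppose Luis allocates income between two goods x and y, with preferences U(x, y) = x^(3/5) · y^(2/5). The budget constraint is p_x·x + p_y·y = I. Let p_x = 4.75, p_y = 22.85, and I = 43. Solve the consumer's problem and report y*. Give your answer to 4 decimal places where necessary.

The MRS is (3/2)·y/x. Set MRS = p_x/p_y.
Rearranging, p_y·y = (2/3)·p_x·x. Substituting into the budget gives p_x·x·(1 + (2/3)) = I.
Demand: x*(p_x,p_y,I) = 0.6·I/p_x and y* = 0.4·I/p_y.
At p_x=4.75, p_y=22.85, I=43: y* = 0.4·43/22.85 = 0.7527.

y* = 0.7527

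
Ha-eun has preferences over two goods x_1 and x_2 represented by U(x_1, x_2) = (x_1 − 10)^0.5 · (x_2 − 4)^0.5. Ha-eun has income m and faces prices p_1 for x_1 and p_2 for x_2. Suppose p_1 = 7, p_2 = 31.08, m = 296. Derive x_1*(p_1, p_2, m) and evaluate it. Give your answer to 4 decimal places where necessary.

x_1* = 17.2629

MRS = (x_2−4)/(x_1−10). Tangency with p_1/p_2 gives x_2−4 = (p_1/p_2)·(x_1−10).
After buying the subsistence bundle (10, 4), a share 0.5 of the remaining income goes to x_1: x_1* = 10 + 0.5·(m − 10p_1 − 4p_2)/p_1.
Discretionary income = 296 − 10·7 − 4·31.08 = 101.68; x_1* = 10 + 0.5·101.68/7 = 17.2629.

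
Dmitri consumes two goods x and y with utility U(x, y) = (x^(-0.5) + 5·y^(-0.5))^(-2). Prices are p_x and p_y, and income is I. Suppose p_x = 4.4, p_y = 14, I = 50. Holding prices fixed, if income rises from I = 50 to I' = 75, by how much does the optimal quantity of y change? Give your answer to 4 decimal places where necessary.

MRS = MU_x/MU_y = (1/5)·(y/x)^(1.5). Set equal to p_x/p_y.
Hence y/x = (5·p_x/p_y)^(1/(1.5)), i.e. raised to the 2/3 power.
With the ratio pinned down, the budget gives x* = I/(p_x + p_y·(y/x)) and y* = (y/x)·x*.
Numerically y/x = 1.351646, so x* = 50/(4.4 + 14·1.351646) = 2.1438 and y* = 1.351646·2.1438 = 2.8977.
At I' = 75: y* = 4.3465. Change: 4.3465 − 2.8977 = 1.4488.

Δy* = 1.4488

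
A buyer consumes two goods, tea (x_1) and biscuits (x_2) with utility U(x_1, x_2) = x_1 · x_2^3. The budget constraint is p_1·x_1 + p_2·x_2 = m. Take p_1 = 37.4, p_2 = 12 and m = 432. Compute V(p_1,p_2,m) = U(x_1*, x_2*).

The MRS is (1/3)·x_2/x_1. Set MRS = p_1/p_2.
So p_2·x_2 = 3·p_1·x_1; combined with the budget, a share 0.25 of income goes to x_1.
Demand: x_1*(p_1,p_2,m) = 0.25·m/p_1 and x_2* = 0.75·m/p_2.
At p_1=37.4, p_2=12, m=432: x_1* = 0.25·432/37.4 = 2.8877, x_2* = 27.
Utility at the optimum: U(2.8877, 27) = 56838.6096.

V = 56838.6096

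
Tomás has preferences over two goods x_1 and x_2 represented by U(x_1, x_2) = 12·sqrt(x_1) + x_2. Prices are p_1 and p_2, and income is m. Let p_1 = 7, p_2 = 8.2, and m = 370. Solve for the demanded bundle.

MU_x_1 = 6/√x_1, MU_x_2 = 1. Tangency: 6/√x_1 = p_1/p_2.
Thus x_1* = (6·p_2/p_1)² — independent of m — with the rest of income spent on x_2.
Plugging in: x_1* = (6·8.2/7)² = 49.4008, x_2* = 2.9505.

x_1* = 49.4008, x_2* = 2.9505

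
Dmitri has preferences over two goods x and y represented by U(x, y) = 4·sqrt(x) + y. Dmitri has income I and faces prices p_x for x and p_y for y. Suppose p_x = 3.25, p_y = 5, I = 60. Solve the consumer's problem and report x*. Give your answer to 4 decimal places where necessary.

Utility is quasi-linear in y; the FOC for x is 2/√x = p_x/p_y.
Solve: √x = 2·p_y/p_x, so x*(p_x,p_y) = (2·p_y/p_x)², and y* = (I − p_x·x*)/p_y.
Plugging in: x* = (2·5/3.25)² = 9.4675.

x* = 9.4675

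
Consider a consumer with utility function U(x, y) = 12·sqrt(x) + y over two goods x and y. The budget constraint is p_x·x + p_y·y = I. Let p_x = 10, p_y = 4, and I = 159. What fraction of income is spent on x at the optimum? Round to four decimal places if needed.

share on x = 0.3623

Set MRS = p_x/p_y: 6·x^(−1/2) = p_x/p_y.
Thus x* = (6·p_y/p_x)² — independent of I — with the rest of income spent on y.
Plugging in: x* = (6·4/10)² = 5.76, y* = 25.35.
Expenditure on x: 10·5.76 = 57.6; share = 0.3623.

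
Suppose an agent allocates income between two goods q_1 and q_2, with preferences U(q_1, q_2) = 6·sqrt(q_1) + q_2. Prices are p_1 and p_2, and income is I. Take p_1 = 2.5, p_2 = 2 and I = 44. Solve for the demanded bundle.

Utility is quasi-linear in q_2; the FOC for q_1 is 3/√q_1 = p_1/p_2.
Thus q_1* = (3·p_2/p_1)² — independent of I — with the rest of income spent on q_2.
Plugging in: q_1* = (3·2/2.5)² = 5.76, q_2* = 14.8.

q_1* = 5.76, q_2* = 14.8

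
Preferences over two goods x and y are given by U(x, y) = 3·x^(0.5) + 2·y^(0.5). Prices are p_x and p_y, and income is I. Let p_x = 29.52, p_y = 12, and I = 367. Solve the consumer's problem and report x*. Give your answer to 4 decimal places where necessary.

x* = 5.939

From the CES first-order condition, (3/2)·(y/x)^(0.5) = p_x/p_y.
Hence y/x = ((2/3)·p_x/p_y)^(1/(0.5)), i.e. raised to the 2 power.
With the ratio pinned down, the budget gives x* = I/(p_x + p_y·(y/x)) and y* = (y/x)·x*.
Numerically y/x = 2.6896, so x* = 367/(29.52 + 12·2.6896) = 5.939.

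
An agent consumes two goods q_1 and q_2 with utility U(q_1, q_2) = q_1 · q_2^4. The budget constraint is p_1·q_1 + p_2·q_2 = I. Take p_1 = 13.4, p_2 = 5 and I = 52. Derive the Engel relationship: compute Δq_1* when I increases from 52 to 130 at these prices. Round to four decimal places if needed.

Demand: q_1*(p_1,p_2,I) = 0.2·I/p_1 and q_2* = 0.8·I/p_2.
At p_1=13.4, p_2=5, I=52: q_1* = 0.2·52/13.4 = 0.7761.
At I' = 130: q_1* = 1.9403. Change: 1.9403 − 0.7761 = 1.1642.

Δq_1* = 1.1642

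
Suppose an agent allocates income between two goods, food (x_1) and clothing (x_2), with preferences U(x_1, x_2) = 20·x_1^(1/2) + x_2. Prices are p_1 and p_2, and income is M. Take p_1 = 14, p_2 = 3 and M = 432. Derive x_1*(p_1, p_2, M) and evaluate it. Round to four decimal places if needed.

Set MRS = p_1/p_2: 10·x_1^(−1/2) = p_1/p_2.
Thus x_1* = (10·p_2/p_1)² — independent of M — with the rest of income spent on x_2.
Plugging in: x_1* = (10·3/14)² = 4.5918.

x_1* = 4.5918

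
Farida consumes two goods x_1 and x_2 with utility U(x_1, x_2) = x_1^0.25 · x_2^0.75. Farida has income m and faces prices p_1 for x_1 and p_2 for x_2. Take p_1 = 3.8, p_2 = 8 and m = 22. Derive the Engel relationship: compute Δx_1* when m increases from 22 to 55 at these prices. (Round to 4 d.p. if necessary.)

The MRS is (1/3)·x_2/x_1. Set MRS = p_1/p_2.
So 0.25·p_2·x_2 = 0.75·p_1·x_1; combined with the budget, a share 0.25 of income goes to x_1.
Demand: x_1*(p_1,p_2,m) = 0.25·m/p_1 and x_2* = 0.75·m/p_2.
At p_1=3.8, p_2=8, m=22: x_1* = 0.25·22/3.8 = 1.4474.
At m' = 55: x_1* = 3.6184. Change: 3.6184 − 1.4474 = 2.1711.

Δx_1* = 2.1711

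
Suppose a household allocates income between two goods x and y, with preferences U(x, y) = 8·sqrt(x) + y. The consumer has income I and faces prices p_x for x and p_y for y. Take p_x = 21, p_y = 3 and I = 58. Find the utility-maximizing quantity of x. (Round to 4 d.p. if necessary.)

x* = 0.3265

Set MRS = p_x/p_y: 4·x^(−1/2) = p_x/p_y.
Solve: √x = 4·p_y/p_x, so x*(p_x,p_y) = (4·p_y/p_x)², and y* = (I − p_x·x*)/p_y.
Plugging in: x* = (4·3/21)² = 0.3265.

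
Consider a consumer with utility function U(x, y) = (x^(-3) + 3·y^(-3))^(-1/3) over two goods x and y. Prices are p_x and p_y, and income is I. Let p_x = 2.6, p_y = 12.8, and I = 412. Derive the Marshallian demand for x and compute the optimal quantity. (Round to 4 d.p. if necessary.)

x* = 29.6207

With the ratio pinned down, the budget gives x* = I/(p_x + p_y·(y/x)) and y* = (y/x)·x*.
Numerically y/x = 0.88353, so x* = 412/(2.6 + 12.8·0.88353) = 29.6207.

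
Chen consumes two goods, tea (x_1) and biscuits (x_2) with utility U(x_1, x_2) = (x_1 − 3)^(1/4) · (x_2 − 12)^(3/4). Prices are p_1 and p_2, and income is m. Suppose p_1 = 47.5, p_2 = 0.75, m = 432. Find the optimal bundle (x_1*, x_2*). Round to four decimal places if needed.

x_1* = 4.4763, x_2* = 292.5

This is Cobb-Douglas in (x_1−3, x_2−12): tangency gives 0.25·p_2·(x_2−12) = 0.75·p_1·(x_1−3).
Substituting into the budget: x_1* = 3 + 0.25·(m − 3·p_1 − 12·p_2)/p_1, and x_2* = 12 + 0.75·(…)/p_2.
Discretionary income = 432 − 3·47.5 − 12·0.75 = 280.5; x_1* = 3 + 0.25·280.5/47.5 = 4.4763; x_2* = 12 + 0.75·280.5/0.75 = 292.5.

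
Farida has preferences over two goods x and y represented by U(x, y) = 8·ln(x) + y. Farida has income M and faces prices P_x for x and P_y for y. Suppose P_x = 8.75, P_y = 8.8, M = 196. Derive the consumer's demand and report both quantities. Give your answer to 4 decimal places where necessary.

MU_x = 8/x, MU_y = 1. Tangency: 8/x = P_x/P_y.
So x*(P_x,P_y) = 8·P_y/P_x, independent of income; and y* = (M − 8·P_y)/P_y.
At the given prices: x* = 8·8.8/8.75 = 8.0457, and y* = 14.2727.

x* = 8.0457, y* = 14.2727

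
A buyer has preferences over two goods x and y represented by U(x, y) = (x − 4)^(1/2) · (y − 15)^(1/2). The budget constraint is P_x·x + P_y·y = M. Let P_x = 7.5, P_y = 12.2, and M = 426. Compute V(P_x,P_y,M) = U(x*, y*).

This is Cobb-Douglas in (x−4, y−15): tangency gives 0.5·P_y·(y−15) = 0.5·P_x·(x−4).
Substituting into the budget: x* = 4 + 0.5·(M − 4·P_x − 15·P_y)/P_x, and y* = 15 + 0.5·(…)/P_y.
Discretionary income = 426 − 4·7.5 − 15·12.2 = 213; x* = 4 + 0.5·213/7.5 = 18.2; y* = 15 + 0.5·213/12.2 = 23.7295.
Utility at the optimum: U(18.2, 23.7295) = 11.1337.

V = 11.1337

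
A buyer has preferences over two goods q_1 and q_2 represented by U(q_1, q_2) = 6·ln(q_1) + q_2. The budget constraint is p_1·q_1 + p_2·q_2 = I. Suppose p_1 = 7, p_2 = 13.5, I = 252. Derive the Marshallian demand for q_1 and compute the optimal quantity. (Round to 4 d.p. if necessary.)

q_1* = 11.5714

Set MRS = p_1/p_2: (6/q_1)/1 = p_1/p_2.
So q_1*(p_1,p_2) = 6·p_2/p_1, independent of income; and q_2* = (I − 6·p_2)/p_2.
At the given prices: q_1* = 6·13.5/7 = 11.5714.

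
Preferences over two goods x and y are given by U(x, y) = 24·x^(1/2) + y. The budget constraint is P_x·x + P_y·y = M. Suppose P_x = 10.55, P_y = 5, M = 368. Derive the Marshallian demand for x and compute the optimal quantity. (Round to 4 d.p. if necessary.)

x* = 32.3443

Utility is quasi-linear in y; the FOC for x is 12/√x = P_x/P_y.
Thus x* = (12·P_y/P_x)² — independent of M — with the rest of income spent on y.
Plugging in: x* = (12·5/10.55)² = 32.3443.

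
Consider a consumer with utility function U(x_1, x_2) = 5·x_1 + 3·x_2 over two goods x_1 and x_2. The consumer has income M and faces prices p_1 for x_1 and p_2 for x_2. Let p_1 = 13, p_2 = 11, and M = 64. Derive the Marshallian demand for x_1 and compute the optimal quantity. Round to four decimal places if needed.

x_1* = 4.9231

x_1 gives more utility per dollar, so spend all income on x_1: x_1* = M/p_1, x_2* = 0.
Numerically: x_1* = 4.9231, x_2* = 0.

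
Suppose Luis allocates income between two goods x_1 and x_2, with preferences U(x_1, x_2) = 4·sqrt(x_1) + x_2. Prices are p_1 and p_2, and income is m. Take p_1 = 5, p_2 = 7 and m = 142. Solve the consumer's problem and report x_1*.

Set MRS = p_1/p_2: 2·x_1^(−1/2) = p_1/p_2.
Thus x_1* = (2·p_2/p_1)² — independent of m — with the rest of income spent on x_2.
Plugging in: x_1* = (2·7/5)² = 7.84.

x_1* = 7.84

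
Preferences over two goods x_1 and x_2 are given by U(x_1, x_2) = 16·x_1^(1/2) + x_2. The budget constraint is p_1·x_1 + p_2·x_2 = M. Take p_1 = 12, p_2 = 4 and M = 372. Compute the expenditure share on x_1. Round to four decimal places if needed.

Utility is quasi-linear in x_2; the FOC for x_1 is 8/√x_1 = p_1/p_2.
Solve: √x_1 = 8·p_2/p_1, so x_1*(p_1,p_2) = (8·p_2/p_1)², and x_2* = (M − p_1·x_1*)/p_2.
Plugging in: x_1* = (8·4/12)² = 7.1111, x_2* = 71.6667.
Expenditure on x_1: 12·7.1111 = 85.3333; share = 0.2294.

share on x_1 = 0.2294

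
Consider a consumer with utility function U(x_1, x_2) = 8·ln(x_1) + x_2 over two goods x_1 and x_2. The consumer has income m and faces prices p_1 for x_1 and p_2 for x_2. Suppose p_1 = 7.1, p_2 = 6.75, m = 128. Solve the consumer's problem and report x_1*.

MU_x_1 = 8/x_1, MU_x_2 = 1. Tangency: 8/x_1 = p_1/p_2.
So x_1*(p_1,p_2) = 8·p_2/p_1, independent of income; and x_2* = (m − 8·p_2)/p_2.
At the given prices: x_1* = 8·6.75/7.1 = 7.6056.

x_1* = 7.6056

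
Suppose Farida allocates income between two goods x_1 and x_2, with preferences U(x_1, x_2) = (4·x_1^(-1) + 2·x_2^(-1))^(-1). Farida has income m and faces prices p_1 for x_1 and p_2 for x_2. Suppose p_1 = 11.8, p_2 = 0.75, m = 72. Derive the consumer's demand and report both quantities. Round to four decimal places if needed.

MU_x_1 ∝ 4·x_1^(-2), MU_x_2 ∝ 2·x_2^(-2), so MRS = 2·(x_2/x_1)^(2) = p_1/p_2.
Hence x_2/x_1 = ((1/2)·p_1/p_2)^(1/(2)), i.e. raised to the 0.5 power.
With the ratio pinned down, the budget gives x_1* = m/(p_1 + p_2·(x_2/x_1)) and x_2* = (x_2/x_1)·x_1*.
Numerically x_2/x_1 = 2.804758, so x_1* = 72/(11.8 + 0.75·2.804758) = 5.1785 and x_2* = 2.804758·5.1785 = 14.5245.

x_1* = 5.1785, x_2* = 14.5245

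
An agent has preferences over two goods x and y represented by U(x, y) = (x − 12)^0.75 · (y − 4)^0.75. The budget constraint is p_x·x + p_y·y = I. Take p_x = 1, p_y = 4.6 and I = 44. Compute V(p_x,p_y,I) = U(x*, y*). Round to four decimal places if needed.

V = 5.6454

Let x' = x−12, y' = y−4. MRS = y'/x' = p_x/p_y.
Substituting into the budget: x* = 12 + 0.5·(I − 12·p_x − 4·p_y)/p_x, and y* = 4 + 0.5·(…)/p_y.
Discretionary income = 44 − 12·1 − 4·4.6 = 13.6; x* = 12 + 0.5·13.6/1 = 18.8; y* = 4 + 0.5·13.6/4.6 = 5.4783.
Utility at the optimum: U(18.8, 5.4783) = 5.6454.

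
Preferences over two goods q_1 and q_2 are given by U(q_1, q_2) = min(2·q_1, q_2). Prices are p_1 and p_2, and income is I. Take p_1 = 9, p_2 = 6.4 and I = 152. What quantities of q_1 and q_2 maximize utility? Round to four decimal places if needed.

q_1* = 6.9725, q_2* = 13.945

With perfect complements, no substitution: consume in ratio q_1:q_2 = 1:2.
Budget: p_1·q_1 + p_2·2·q_1 = I, so (p_1 + 2·p_2)·q_1 = I.
Demand: q_1*(p_1,p_2,I) = I/(p_1 + 2·p_2), q_2* = 2·I/(p_1 + 2·p_2).
Here 9 + 2·6.4 = 21.8, giving q_1* = 6.9725 and q_2* = 13.945.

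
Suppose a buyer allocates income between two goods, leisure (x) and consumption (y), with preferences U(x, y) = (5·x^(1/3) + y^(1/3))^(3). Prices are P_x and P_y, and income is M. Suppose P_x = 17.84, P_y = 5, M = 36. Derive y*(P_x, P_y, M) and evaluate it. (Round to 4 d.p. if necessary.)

MU_x ∝ 5·x^(-2/3), MU_y ∝ y^(-2/3), so MRS = 5·(y/x)^(2/3) = P_x/P_y.
Hence y/x = ((1/5)·P_x/P_y)^(1/(2/3)), i.e. raised to the 1.5 power.
Substitute y = (y/x)·x into the budget: x* = M/(P_x + P_y·(y/x)).
Numerically y/x = 0.602813, so x* = 36/(17.84 + 5·0.602813) = 1.7263 and y* = 0.602813·1.7263 = 1.0406.

y* = 1.0406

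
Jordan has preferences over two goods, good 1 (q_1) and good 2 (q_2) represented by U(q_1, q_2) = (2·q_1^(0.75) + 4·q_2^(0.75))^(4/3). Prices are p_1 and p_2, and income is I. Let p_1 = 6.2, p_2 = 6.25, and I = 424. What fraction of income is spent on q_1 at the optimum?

share on q_1 = 0.0602

Numerically q_2/q_1 = 15.494111, so q_1* = 424/(6.2 + 6.25·15.494111) = 4.115 and q_2* = 15.494111·4.115 = 63.7579.
Expenditure on q_1: 6.2·4.115 = 25.5129; share = 0.0602.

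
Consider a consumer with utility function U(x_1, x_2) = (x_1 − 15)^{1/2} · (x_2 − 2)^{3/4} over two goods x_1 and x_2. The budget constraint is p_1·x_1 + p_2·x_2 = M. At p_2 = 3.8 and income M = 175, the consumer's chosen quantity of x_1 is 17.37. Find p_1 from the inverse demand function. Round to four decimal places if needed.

p_1 = 8

Let x_1' = x_1−15, x_2' = x_2−2. MRS = (2/3)·x_2'/x_1' = p_1/p_2.
Substituting into the budget: x_1* = 15 + 0.4·(M − 15·p_1 − 2·p_2)/p_1, and x_2* = 2 + 0.6·(…)/p_2.
Set x_1* = 17.37 in the demand function and solve for p_1: p_1 = 8.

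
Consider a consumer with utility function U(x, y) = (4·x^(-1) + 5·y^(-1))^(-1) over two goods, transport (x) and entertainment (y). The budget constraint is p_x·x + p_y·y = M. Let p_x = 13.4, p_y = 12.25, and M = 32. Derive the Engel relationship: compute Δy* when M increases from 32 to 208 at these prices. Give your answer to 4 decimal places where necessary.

From the CES first-order condition, (4/5)·(y/x)^(2) = p_x/p_y.
Hence y/x = ((5/4)·p_x/p_y)^(1/(2)), i.e. raised to the 0.5 power.
With the ratio pinned down, the budget gives x* = M/(p_x + p_y·(y/x)) and y* = (y/x)·x*.
Numerically y/x = 1.169336, so x* = 32/(13.4 + 12.25·1.169336) = 1.1542 and y* = 1.169336·1.1542 = 1.3497.
At M' = 208: y* = 8.7729. Change: 8.7729 − 1.3497 = 7.4232.

Δy* = 7.4232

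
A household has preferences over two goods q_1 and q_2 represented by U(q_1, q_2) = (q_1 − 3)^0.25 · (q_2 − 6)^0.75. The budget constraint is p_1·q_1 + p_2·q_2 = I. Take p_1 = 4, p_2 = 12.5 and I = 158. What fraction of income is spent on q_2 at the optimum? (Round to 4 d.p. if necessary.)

This is Cobb-Douglas in (q_1−3, q_2−6): tangency gives 0.25·p_2·(q_2−6) = 0.75·p_1·(q_1−3).
Substituting into the budget: q_1* = 3 + 0.25·(I − 3·p_1 − 6·p_2)/p_1, and q_2* = 6 + 0.75·(…)/p_2.
Discretionary income = 158 − 3·4 − 6·12.5 = 71; q_1* = 3 + 0.25·71/4 = 7.4375; q_2* = 6 + 0.75·71/12.5 = 10.26.
Expenditure on q_2: 12.5·10.26 = 128.25; share = 0.8117.

share on q_2 = 0.8117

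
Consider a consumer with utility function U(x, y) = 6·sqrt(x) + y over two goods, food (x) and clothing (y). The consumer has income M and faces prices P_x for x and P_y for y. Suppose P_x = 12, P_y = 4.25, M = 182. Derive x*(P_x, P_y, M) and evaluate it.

Utility is quasi-linear in y; the FOC for x is 3/√x = P_x/P_y.
Thus x* = (3·P_y/P_x)² — independent of M — with the rest of income spent on y.
Plugging in: x* = (3·4.25/12)² = 1.1289.

x* = 1.1289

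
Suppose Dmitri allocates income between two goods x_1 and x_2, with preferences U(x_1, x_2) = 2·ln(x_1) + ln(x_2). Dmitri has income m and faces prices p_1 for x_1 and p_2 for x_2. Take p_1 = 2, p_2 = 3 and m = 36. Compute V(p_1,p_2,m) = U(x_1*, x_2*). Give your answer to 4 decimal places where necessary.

V = 6.3561

MU_x_1/MU_x_2 = (2·x_2)/(x_1); tangency sets this equal to p_1/p_2.
Rearranging, p_2·x_2 = (1/2)·p_1·x_1. Substituting into the budget gives p_1·x_1·(1 + (1/2)) = m.
Demand: x_1*(p_1,p_2,m) = 2/3·m/p_1 and x_2* = 1/3·m/p_2.
At p_1=2, p_2=3, m=36: x_1* = 2/3·36/2 = 12, x_2* = 4.
Utility at the optimum: U(12, 4) = 6.3561.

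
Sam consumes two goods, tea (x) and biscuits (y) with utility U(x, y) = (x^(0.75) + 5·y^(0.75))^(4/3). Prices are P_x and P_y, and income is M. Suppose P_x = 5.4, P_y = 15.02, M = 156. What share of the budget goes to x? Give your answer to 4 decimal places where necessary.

From the CES first-order condition, (1/5)·(y/x)^(0.25) = P_x/P_y.
Solve for the ratio: y/x = [5·P_x/P_y]^(4).
With the ratio pinned down, the budget gives x* = M/(P_x + P_y·(y/x)) and y* = (y/x)·x*.
Numerically y/x = 10.441799, so x* = 156/(5.4 + 15.02·10.441799) = 0.9616 and y* = 10.441799·0.9616 = 10.0404.
Expenditure on x: 5.4·0.9616 = 5.1924; share = 0.0333.

share on x = 0.0333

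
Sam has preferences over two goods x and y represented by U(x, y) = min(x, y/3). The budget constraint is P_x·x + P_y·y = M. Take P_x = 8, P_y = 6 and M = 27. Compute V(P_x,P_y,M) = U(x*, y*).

V = 1.0385

Demand: x*(P_x,P_y,M) = M/(P_x + 3·P_y), y* = 3·M/(P_x + 3·P_y).
Here 8 + 3·6 = 26, giving x* = 1.0385 and y* = 3.1154.
Utility at the optimum: U(1.0385, 3.1154) = 1.0385.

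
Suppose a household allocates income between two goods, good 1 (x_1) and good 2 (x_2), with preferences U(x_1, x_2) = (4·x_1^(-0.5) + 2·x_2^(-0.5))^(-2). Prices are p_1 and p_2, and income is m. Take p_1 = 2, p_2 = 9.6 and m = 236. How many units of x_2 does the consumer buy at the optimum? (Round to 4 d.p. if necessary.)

Numerically x_2/x_1 = 0.221387, so x_1* = 236/(2 + 9.6·0.221387) = 57.2077 and x_2* = 0.221387·57.2077 = 12.6651.

x_2* = 12.6651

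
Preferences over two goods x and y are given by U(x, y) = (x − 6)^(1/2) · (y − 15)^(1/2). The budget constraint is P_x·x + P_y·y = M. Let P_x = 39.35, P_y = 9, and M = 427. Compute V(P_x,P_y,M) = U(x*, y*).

MRS = (y−15)/(x−6). Tangency with P_x/P_y gives y−15 = (P_x/P_y)·(x−6).
After buying the subsistence bundle (6, 15), a share 0.5 of the remaining income goes to x: x* = 6 + 0.5·(M − 6P_x − 15P_y)/P_x.
Discretionary income = 427 − 6·39.35 − 15·9 = 55.9; x* = 6 + 0.5·55.9/39.35 = 6.7103; y* = 15 + 0.5·55.9/9 = 18.1056.
Utility at the optimum: U(6.7103, 18.1056) = 1.4852.

V = 1.4852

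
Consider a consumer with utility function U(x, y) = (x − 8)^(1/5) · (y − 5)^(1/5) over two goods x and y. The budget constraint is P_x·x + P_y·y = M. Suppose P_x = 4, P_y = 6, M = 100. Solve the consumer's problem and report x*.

Discretionary income = 100 − 8·4 − 5·6 = 38; x* = 8 + 0.5·38/4 = 12.75.

x* = 12.75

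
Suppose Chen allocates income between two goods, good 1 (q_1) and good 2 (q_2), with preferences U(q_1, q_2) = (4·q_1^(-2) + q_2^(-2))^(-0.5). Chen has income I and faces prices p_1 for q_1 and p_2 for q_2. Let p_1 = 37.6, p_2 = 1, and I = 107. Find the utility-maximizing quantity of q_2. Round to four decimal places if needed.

q_2* = 5.6866

MU_q_1 ∝ 4·q_1^(-3), MU_q_2 ∝ q_2^(-3), so MRS = 4·(q_2/q_1)^(3) = p_1/p_2.
Hence q_2/q_1 = ((1/4)·p_1/p_2)^(1/(3)), i.e. raised to the 1/3 power.
Substitute q_2 = (q_2/q_1)·q_1 into the budget: q_1* = I/(p_1 + p_2·(q_2/q_1)).
Numerically q_2/q_1 = 2.110454, so q_1* = 107/(37.6 + 1·2.110454) = 2.6945 and q_2* = 2.110454·2.6945 = 5.6866.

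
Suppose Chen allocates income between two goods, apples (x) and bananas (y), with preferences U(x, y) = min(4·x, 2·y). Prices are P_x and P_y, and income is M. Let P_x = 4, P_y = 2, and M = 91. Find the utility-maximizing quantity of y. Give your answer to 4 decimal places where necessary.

y* = 22.75

With perfect complements, no substitution: consume in ratio x:y = 2:4.
Budget: P_x·x + P_y·2·x = M, so (2·P_x + 4·P_y)·x = 2·M.
Demand: x*(P_x,P_y,M) = 2·M/(2·P_x + 4·P_y), y* = 4·M/(2·P_x + 4·P_y).
Here 2·4 + 4·2 = 16, giving y* = 22.75.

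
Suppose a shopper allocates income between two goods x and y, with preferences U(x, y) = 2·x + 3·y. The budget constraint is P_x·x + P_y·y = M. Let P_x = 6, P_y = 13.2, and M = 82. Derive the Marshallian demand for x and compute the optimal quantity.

Linear utility — the consumer picks whichever good has higher MU/price: 2/6 = 0.3333 vs 3/13.2 = 0.2273.
x gives more utility per dollar, so spend all income on x: x* = M/P_x, y* = 0.
Numerically: x* = 13.6667, y* = 0.

x* = 13.6667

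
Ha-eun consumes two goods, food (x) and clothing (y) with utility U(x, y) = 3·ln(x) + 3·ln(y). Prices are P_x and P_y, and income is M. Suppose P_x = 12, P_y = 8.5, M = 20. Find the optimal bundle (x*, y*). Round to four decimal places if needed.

x* = 0.8333, y* = 1.1765

Tangency: MRS = y/x = P_x/P_y.
Rearranging, P_y·y = P_x·x. Substituting into the budget gives P_x·x·(1 + 1) = M.
Demand: x*(P_x,P_y,M) = 0.5·M/P_x and y* = 0.5·M/P_y.
At P_x=12, P_y=8.5, M=20: x* = 0.5·20/12 = 0.8333, y* = 1.1765.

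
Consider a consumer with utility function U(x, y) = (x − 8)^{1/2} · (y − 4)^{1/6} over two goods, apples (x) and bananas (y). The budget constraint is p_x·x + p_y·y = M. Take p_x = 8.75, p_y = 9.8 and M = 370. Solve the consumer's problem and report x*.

Discretionary income = 370 − 8·8.75 − 4·9.8 = 260.8; x* = 8 + 0.75·260.8/8.75 = 30.3543.

x* = 30.3543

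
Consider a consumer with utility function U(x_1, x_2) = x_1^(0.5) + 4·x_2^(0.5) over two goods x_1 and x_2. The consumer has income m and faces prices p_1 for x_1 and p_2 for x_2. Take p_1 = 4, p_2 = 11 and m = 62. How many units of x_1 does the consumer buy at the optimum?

x_1* = 2.2733

From the CES first-order condition, (1/4)·(x_2/x_1)^(0.5) = p_1/p_2.
Hence x_2/x_1 = (4·p_1/p_2)^(1/(0.5)), i.e. raised to the 2 power.
With the ratio pinned down, the budget gives x_1* = m/(p_1 + p_2·(x_2/x_1)) and x_2* = (x_2/x_1)·x_1*.
Numerically x_2/x_1 = 2.115702, so x_1* = 62/(4 + 11·2.115702) = 2.2733.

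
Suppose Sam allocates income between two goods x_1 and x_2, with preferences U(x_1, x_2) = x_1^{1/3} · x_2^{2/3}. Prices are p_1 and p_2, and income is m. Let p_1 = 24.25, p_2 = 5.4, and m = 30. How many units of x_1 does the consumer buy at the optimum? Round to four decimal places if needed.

x_1* = 0.4124

Tangency: MRS = (1/2)·x_2/x_1 = p_1/p_2.
So 1/3·p_2·x_2 = 2/3·p_1·x_1; combined with the budget, a share 1/3 of income goes to x_1.
Demand: x_1*(p_1,p_2,m) = 1/3·m/p_1 and x_2* = 2/3·m/p_2.
At p_1=24.25, p_2=5.4, m=30: x_1* = 1/3·30/24.25 = 0.4124.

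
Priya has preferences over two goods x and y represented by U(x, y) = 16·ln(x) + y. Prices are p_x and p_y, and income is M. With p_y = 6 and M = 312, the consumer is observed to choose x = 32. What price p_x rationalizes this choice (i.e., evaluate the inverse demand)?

p_x = 3

MU_x = 16/x, MU_y = 1. Tangency: 16/x = p_x/p_y.
So x*(p_x,p_y) = 16·p_y/p_x, independent of income; and y* = (M − 16·p_y)/p_y.
Set x* = 32 in the demand function and solve for p_x: p_x = 3.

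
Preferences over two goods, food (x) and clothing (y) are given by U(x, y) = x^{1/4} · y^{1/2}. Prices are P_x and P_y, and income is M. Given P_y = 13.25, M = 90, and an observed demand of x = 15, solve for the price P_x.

MU_x/MU_y = (0.25·y)/(0.5·x); tangency sets this equal to P_x/P_y.
Rearranging, P_y·y = 2·P_x·x. Substituting into the budget gives P_x·x·(1 + 2) = M.
Demand: x*(P_x,P_y,M) = 1/3·M/P_x and y* = 2/3·M/P_y.
Set x* = 15 in the demand function and solve for P_x: P_x = 2.

P_x = 2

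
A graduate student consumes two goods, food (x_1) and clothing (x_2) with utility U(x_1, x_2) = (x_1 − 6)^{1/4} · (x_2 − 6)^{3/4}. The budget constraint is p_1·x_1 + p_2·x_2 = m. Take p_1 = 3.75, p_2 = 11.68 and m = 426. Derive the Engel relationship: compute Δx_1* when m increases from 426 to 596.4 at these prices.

This is Cobb-Douglas in (x_1−6, x_2−6): tangency gives 0.25·p_2·(x_2−6) = 0.75·p_1·(x_1−6).
Substituting into the budget: x_1* = 6 + 0.25·(m − 6·p_1 − 6·p_2)/p_1, and x_2* = 6 + 0.75·(…)/p_2.
Discretionary income = 426 − 6·3.75 − 6·11.68 = 333.42; x_1* = 6 + 0.25·333.42/3.75 = 28.228.
At m' = 596.4: x_1* = 39.588. Change: 39.588 − 28.228 = 11.36.

Δx_1* = 11.36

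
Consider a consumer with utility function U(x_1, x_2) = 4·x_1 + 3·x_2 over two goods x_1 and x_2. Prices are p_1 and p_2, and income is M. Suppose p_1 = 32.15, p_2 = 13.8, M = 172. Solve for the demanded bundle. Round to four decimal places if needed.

Perfect substitutes: compare marginal utility per dollar. 4/p_1 vs 3/p_2 → 0.1244 vs 0.2174.
x_2 gives more utility per dollar, so spend all income on x_2: x_2* = M/p_2, x_1* = 0.
Numerically: x_1* = 0, x_2* = 12.4638.

x_1* = 0, x_2* = 12.4638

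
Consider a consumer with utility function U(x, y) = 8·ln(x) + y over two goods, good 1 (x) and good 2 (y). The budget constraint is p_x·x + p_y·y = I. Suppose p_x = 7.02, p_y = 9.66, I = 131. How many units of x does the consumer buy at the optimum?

Set MRS = p_x/p_y: (8/x)/1 = p_x/p_y.
So x*(p_x,p_y) = 8·p_y/p_x, independent of income; and y* = (I − 8·p_y)/p_y.
At the given prices: x* = 8·9.66/7.02 = 11.0085.

x* = 11.0085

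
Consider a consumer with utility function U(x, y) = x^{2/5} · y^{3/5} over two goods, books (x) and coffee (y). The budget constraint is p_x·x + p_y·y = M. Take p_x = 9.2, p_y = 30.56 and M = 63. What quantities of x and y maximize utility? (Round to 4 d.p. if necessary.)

x* = 2.7391, y* = 1.2369

MU_x/MU_y = (0.4·y)/(0.6·x); tangency sets this equal to p_x/p_y.
Rearranging, p_y·y = (3/2)·p_x·x. Substituting into the budget gives p_x·x·(1 + (3/2)) = M.
Demand: x*(p_x,p_y,M) = 0.4·M/p_x and y* = 0.6·M/p_y.
At p_x=9.2, p_y=30.56, M=63: x* = 0.4·63/9.2 = 2.7391, y* = 1.2369.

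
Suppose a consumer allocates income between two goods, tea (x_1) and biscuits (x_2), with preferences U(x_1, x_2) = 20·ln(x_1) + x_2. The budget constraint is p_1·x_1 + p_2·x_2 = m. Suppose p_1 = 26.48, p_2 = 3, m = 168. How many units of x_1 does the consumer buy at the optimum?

MU_x_1 = 20/x_1, MU_x_2 = 1. Tangency: 20/x_1 = p_1/p_2.
So x_1*(p_1,p_2) = 20·p_2/p_1, independent of income; and x_2* = (m − 20·p_2)/p_2.
At the given prices: x_1* = 20·3/26.48 = 2.2659.

x_1* = 2.2659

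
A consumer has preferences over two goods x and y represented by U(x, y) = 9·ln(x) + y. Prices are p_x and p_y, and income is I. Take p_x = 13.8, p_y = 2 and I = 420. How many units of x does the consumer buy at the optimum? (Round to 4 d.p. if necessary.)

MU_x = 9/x, MU_y = 1. Tangency: 9/x = p_x/p_y.
So x*(p_x,p_y) = 9·p_y/p_x, independent of income; and y* = (I − 9·p_y)/p_y.
At the given prices: x* = 9·2/13.8 = 1.3043.

x* = 1.3043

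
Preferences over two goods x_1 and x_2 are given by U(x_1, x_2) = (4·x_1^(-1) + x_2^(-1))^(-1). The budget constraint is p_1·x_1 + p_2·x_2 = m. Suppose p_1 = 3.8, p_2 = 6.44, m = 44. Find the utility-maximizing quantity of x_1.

From the CES first-order condition, 4·(x_2/x_1)^(2) = p_1/p_2.
Hence x_2/x_1 = ((1/4)·p_1/p_2)^(1/(2)), i.e. raised to the 0.5 power.
With the ratio pinned down, the budget gives x_1* = m/(p_1 + p_2·(x_2/x_1)) and x_2* = (x_2/x_1)·x_1*.
Numerically x_2/x_1 = 0.384078, so x_1* = 44/(3.8 + 6.44·0.384078) = 7.0137.

x_1* = 7.0137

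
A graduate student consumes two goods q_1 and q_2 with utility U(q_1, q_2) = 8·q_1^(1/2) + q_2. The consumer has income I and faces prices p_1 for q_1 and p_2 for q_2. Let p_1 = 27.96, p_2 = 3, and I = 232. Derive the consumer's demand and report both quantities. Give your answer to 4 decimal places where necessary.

MU_q_1 = 4/√q_1, MU_q_2 = 1. Tangency: 4/√q_1 = p_1/p_2.
Solve: √q_1 = 4·p_2/p_1, so q_1*(p_1,p_2) = (4·p_2/p_1)², and q_2* = (I − p_1·q_1*)/p_2.
Plugging in: q_1* = (4·3/27.96)² = 0.1842, q_2* = 75.6166.

q_1* = 0.1842, q_2* = 75.6166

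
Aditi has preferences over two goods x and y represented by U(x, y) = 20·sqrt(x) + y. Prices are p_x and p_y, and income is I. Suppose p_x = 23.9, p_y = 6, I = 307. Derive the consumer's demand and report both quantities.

x* = 6.3024, y* = 26.0621

Set MRS = p_x/p_y: 10·x^(−1/2) = p_x/p_y.
Solve: √x = 10·p_y/p_x, so x*(p_x,p_y) = (10·p_y/p_x)², and y* = (I − p_x·x*)/p_y.
Plugging in: x* = (10·6/23.9)² = 6.3024, y* = 26.0621.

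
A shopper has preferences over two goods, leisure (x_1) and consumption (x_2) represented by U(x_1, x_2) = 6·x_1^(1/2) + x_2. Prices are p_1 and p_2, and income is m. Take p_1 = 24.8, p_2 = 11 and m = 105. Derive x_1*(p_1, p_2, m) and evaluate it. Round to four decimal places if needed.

MU_x_1 = 3/√x_1, MU_x_2 = 1. Tangency: 3/√x_1 = p_1/p_2.
Solve: √x_1 = 3·p_2/p_1, so x_1*(p_1,p_2) = (3·p_2/p_1)², and x_2* = (m − p_1·x_1*)/p_2.
Plugging in: x_1* = (3·11/24.8)² = 1.7706.

x_1* = 1.7706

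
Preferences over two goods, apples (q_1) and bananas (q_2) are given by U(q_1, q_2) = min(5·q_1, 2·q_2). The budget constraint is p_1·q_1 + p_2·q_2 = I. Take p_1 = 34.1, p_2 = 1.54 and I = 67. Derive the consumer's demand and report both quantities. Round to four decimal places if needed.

With perfect complements, no substitution: consume in ratio q_1:q_2 = 2:5.
Budget: p_1·q_1 + p_2·(5/2)·q_1 = I, so (2·p_1 + 5·p_2)·q_1 = 2·I.
Demand: q_1*(p_1,p_2,I) = 2·I/(2·p_1 + 5·p_2), q_2* = 5·I/(2·p_1 + 5·p_2).
Here 2·34.1 + 5·1.54 = 75.9, giving q_1* = 1.7655 and q_2* = 4.4137.

q_1* = 1.7655, q_2* = 4.4137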